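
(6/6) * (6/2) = 3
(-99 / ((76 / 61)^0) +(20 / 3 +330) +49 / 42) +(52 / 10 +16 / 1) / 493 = 3532981 / 14790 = 238.88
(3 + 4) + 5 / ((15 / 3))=8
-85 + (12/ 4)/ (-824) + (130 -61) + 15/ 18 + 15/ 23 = -825443/ 56856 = -14.52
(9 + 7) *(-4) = -64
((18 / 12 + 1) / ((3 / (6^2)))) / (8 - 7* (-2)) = 1.36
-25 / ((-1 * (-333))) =-25 / 333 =-0.08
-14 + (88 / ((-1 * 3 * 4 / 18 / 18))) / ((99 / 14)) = -350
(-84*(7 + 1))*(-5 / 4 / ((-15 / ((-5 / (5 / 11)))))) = 616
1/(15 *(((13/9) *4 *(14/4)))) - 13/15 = -2357/2730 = -0.86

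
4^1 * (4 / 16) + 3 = 4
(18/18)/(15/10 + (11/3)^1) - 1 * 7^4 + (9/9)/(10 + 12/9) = -2530357/1054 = -2400.72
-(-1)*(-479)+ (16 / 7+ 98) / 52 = -6679 / 14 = -477.07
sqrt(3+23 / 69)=1.83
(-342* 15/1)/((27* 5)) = -38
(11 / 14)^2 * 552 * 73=1218954 / 49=24876.61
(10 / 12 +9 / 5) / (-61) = -79 / 1830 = -0.04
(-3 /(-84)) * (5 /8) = 5 /224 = 0.02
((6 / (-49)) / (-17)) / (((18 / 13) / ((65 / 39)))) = 65 / 7497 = 0.01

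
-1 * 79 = -79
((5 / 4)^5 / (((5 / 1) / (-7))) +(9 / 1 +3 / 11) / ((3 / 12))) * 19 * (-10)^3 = -877959125 / 1408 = -623550.51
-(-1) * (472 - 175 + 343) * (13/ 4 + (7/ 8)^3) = 10035/ 4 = 2508.75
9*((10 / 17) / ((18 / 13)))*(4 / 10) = 26 / 17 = 1.53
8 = 8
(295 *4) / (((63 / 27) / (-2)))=-7080 / 7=-1011.43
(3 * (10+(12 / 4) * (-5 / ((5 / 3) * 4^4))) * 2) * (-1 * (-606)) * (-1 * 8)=-2318859 / 8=-289857.38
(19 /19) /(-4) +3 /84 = -3 /14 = -0.21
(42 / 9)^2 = 196 / 9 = 21.78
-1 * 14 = -14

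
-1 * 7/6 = -7/6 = -1.17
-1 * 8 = -8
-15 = -15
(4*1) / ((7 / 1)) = 4 / 7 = 0.57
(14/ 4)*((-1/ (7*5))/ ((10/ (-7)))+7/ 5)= 497/ 100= 4.97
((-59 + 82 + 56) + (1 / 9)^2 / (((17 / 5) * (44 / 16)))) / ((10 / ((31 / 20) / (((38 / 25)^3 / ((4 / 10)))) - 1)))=-4005130651 / 615663840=-6.51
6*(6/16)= 9/4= 2.25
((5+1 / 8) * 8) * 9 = 369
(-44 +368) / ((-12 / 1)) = -27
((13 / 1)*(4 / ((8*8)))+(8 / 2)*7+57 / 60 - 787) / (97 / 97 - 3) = 60579 / 160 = 378.62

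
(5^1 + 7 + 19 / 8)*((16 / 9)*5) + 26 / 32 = 18517 / 144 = 128.59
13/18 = 0.72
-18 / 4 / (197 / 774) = -3483 / 197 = -17.68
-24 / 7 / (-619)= 24 / 4333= 0.01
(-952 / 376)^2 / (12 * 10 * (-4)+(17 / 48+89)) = -39984 / 2436527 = -0.02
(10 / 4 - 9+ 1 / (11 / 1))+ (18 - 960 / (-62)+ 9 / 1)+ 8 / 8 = 25285 / 682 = 37.07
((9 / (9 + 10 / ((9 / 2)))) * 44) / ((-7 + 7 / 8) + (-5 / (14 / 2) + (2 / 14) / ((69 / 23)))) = -85536 / 16463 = -5.20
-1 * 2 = -2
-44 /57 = -0.77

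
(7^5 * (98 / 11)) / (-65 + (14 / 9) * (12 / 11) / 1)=-4941258 / 2089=-2365.37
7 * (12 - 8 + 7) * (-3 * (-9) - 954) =-71379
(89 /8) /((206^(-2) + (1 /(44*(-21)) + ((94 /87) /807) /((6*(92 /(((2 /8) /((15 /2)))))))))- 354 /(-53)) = 280003969347694515 /168082586768200763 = 1.67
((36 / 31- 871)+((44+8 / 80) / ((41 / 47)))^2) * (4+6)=8785047899 / 521110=16858.34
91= 91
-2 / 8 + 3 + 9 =47 / 4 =11.75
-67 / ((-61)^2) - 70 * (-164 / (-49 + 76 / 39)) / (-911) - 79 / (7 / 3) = -292668562034 / 8708475839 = -33.61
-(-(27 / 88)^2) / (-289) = -729 / 2238016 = -0.00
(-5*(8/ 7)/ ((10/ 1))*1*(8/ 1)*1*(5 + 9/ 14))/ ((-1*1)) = 1264/ 49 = 25.80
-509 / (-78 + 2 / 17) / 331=8653 / 438244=0.02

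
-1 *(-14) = 14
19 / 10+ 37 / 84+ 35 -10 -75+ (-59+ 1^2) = -44377 / 420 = -105.66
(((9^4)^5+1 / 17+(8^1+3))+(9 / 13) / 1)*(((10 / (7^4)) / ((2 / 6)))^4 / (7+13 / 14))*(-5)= -196066999443764038447800000 / 1049211093697403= -186870879102.91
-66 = -66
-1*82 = -82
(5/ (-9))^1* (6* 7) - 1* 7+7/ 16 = -1435/ 48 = -29.90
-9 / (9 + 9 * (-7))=1 / 6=0.17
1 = 1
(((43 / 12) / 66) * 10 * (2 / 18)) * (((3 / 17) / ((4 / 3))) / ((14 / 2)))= 215 / 188496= 0.00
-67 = -67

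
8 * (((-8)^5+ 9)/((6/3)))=-131036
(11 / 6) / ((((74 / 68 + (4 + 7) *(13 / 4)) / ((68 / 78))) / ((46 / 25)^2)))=26907056 / 183178125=0.15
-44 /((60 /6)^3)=-11 /250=-0.04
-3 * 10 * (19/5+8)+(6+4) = -344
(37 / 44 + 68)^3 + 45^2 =27963090989 / 85184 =328266.94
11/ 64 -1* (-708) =45323/ 64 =708.17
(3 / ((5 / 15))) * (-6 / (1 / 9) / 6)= -81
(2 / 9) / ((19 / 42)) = 0.49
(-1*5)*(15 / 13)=-5.77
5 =5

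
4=4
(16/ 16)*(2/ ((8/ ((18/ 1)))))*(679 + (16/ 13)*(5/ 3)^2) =79843/ 26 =3070.88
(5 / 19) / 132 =5 / 2508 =0.00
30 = 30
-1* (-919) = 919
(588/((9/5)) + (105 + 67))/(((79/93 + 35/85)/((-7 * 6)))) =-16556232/997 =-16606.05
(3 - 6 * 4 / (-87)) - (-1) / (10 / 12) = 649 / 145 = 4.48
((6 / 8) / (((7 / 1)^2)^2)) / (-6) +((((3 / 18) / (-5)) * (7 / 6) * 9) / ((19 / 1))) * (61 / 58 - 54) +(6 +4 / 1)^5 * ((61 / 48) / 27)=10089591642451 / 2143180620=4707.77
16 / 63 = 0.25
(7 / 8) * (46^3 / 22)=85169 / 22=3871.32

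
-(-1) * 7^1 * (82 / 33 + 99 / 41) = 46403 / 1353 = 34.30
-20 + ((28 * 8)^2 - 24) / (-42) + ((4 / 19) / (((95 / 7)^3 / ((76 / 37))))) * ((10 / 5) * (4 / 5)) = -4044031183016 / 3330901875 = -1214.09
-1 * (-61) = 61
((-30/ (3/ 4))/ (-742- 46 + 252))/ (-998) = -5/ 66866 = -0.00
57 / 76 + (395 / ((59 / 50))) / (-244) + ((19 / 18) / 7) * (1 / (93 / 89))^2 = -0.48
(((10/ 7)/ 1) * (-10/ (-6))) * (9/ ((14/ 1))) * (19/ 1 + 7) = 1950/ 49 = 39.80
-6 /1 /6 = -1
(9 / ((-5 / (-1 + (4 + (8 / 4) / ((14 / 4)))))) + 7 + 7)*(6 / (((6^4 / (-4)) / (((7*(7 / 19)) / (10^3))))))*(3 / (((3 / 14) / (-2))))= 2597 / 256500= 0.01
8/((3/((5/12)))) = 10/9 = 1.11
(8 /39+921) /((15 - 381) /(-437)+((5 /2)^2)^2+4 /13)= 251201584 /10964163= 22.91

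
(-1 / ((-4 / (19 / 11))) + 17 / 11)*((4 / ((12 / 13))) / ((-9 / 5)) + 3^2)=2581 / 198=13.04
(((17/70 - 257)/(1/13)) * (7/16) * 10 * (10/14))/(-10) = 233649/224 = 1043.08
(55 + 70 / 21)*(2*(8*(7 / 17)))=19600 / 51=384.31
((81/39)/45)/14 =3/910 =0.00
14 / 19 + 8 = 166 / 19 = 8.74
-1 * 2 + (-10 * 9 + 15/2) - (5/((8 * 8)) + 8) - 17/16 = -5993/64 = -93.64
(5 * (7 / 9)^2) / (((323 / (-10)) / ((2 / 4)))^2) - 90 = -760552285 / 8450649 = -90.00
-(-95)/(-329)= -95/329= -0.29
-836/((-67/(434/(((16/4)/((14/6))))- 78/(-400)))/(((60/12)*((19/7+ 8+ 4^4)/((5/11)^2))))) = 7177416223571/351750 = 20404879.10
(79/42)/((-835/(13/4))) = -1027/140280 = -0.01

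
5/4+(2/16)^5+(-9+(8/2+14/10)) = -385019/163840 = -2.35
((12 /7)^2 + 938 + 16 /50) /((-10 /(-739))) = 426049019 /6125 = 69559.02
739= 739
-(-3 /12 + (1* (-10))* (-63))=-2519 /4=-629.75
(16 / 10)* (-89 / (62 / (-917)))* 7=2285164 / 155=14742.99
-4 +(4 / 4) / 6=-23 / 6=-3.83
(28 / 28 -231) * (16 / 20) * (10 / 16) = -115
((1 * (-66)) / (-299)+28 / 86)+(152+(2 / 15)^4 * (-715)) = 19828624184 / 130177125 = 152.32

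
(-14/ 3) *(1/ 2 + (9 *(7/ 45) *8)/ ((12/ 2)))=-497/ 45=-11.04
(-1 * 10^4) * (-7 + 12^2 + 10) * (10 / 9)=-4900000 / 3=-1633333.33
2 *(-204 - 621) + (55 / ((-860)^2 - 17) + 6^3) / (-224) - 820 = -409356232223 / 165666592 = -2470.96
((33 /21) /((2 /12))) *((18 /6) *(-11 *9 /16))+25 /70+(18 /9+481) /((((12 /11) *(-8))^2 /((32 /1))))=18995 /672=28.27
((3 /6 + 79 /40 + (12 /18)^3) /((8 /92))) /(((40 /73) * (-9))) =-5025247 /777600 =-6.46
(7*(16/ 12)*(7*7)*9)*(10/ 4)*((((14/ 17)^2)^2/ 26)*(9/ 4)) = 444713220/ 1085773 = 409.58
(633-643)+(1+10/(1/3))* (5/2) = 135/2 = 67.50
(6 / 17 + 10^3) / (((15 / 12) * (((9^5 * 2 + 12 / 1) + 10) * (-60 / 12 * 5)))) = -8503 / 31375625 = -0.00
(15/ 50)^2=0.09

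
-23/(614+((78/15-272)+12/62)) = -3565/53846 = -0.07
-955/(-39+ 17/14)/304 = 0.08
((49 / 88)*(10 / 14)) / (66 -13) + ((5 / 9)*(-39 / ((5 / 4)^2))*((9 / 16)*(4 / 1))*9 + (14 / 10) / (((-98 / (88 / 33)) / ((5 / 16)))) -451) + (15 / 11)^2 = -3932154761 / 5386920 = -729.94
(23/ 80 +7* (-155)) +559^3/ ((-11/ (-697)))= 9739981818493/ 880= 11068161157.38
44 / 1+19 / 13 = 591 / 13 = 45.46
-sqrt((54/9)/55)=-sqrt(330)/55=-0.33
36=36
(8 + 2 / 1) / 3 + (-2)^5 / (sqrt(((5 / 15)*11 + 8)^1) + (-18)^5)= 32*sqrt(105) / 10711401679837 + 107114560993954 / 32134205039511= 3.33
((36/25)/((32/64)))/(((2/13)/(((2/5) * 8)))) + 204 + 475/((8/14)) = 547577/500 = 1095.15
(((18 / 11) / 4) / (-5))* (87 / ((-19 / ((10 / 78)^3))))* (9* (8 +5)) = 6525 / 70642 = 0.09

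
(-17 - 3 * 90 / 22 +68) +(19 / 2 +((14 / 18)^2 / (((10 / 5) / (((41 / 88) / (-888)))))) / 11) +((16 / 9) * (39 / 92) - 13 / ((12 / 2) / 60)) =-259488841663 / 3202809984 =-81.02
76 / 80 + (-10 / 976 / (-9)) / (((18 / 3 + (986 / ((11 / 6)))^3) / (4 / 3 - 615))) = 1851244010609711 / 1948677915116880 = 0.95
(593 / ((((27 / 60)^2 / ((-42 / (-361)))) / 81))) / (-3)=-3320800 / 361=-9198.89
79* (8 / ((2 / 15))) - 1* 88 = 4652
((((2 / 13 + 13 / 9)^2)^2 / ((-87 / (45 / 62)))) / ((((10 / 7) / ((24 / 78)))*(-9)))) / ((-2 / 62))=-8559816727 / 211936643451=-0.04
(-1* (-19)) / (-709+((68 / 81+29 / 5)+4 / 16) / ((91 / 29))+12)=-2800980 / 102428071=-0.03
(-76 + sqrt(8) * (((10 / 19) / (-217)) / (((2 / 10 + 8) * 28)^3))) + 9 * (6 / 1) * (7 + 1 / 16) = 305.37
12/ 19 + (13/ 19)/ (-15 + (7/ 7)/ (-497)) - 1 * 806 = -6005167/ 7456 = -805.41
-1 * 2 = -2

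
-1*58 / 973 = -58 / 973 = -0.06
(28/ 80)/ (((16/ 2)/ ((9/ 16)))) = 63/ 2560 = 0.02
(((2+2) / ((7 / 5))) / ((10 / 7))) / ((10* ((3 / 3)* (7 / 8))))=8 / 35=0.23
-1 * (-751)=751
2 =2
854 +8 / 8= 855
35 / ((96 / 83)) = 2905 / 96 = 30.26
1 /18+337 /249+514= 770021 /1494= 515.41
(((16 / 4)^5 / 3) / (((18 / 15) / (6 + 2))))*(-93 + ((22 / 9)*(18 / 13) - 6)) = -25456640 / 117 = -217578.12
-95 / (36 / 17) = -1615 / 36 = -44.86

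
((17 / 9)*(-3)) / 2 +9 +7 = 79 / 6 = 13.17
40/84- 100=-2090/21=-99.52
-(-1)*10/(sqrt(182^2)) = 5/91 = 0.05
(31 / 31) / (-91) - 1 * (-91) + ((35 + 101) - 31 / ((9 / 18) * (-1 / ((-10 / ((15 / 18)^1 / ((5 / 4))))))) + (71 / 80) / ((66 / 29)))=-337595351 / 480480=-702.62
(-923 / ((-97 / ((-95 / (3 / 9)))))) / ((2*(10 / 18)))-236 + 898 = -345071 / 194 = -1778.72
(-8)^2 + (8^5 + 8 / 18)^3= 25650450944013952 / 729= 35185803764079.50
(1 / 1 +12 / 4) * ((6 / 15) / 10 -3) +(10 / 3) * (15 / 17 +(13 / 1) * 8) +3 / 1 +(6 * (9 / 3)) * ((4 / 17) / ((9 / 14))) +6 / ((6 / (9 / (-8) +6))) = 3592757 / 10200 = 352.23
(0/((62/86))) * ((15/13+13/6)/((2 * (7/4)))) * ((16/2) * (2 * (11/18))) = 0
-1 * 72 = -72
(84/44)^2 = 441/121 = 3.64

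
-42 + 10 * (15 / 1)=108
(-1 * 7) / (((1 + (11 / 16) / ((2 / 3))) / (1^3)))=-3.45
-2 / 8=-0.25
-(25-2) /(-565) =23 /565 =0.04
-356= -356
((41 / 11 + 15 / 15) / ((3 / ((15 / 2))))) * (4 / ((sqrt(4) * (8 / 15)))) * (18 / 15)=585 / 11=53.18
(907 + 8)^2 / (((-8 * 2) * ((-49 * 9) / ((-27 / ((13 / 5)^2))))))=-62791875 / 132496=-473.92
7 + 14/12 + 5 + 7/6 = 43/3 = 14.33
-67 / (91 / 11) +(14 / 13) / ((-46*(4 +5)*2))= -305167 / 37674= -8.10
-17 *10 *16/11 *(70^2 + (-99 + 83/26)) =-169876240/143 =-1187945.73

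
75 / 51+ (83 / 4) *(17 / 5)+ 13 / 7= 175829 / 2380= 73.88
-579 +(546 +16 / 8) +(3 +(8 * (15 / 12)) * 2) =-8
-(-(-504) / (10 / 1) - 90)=198 / 5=39.60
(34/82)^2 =289/1681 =0.17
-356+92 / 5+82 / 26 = -21739 / 65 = -334.45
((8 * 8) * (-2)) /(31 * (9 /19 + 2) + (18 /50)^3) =-9500000 /5694869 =-1.67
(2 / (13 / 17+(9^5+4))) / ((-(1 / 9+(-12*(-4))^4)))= -17 / 2664596625885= -0.00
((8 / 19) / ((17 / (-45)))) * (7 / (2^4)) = -315 / 646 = -0.49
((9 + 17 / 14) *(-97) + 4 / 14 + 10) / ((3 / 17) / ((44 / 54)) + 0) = -366707 / 81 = -4527.25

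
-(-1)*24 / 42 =4 / 7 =0.57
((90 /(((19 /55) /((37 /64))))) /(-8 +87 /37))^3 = -29225227377515625 /1541599428608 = -18957.73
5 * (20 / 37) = 100 / 37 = 2.70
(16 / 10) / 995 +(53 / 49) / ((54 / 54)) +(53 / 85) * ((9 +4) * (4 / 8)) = 42570473 / 8288350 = 5.14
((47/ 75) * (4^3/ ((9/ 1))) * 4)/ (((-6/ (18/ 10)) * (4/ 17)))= -25568/ 1125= -22.73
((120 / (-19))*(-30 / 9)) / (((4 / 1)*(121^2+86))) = 100 / 279813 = 0.00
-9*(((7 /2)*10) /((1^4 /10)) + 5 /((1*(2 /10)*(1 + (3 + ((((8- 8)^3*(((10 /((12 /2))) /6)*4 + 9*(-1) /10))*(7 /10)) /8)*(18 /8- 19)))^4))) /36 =-89625 /1024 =-87.52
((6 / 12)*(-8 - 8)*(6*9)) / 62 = -216 / 31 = -6.97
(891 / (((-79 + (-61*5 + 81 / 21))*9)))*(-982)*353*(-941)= -75350787666 / 887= -84950155.20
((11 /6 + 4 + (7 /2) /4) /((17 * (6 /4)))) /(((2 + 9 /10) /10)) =0.91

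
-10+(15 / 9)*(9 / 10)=-17 / 2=-8.50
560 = 560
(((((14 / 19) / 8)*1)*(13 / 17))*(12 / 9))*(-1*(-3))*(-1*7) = -637 / 323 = -1.97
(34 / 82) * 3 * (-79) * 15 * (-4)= 241740 / 41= 5896.10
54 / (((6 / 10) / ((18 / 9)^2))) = 360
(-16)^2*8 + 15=2063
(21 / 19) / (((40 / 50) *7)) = 15 / 76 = 0.20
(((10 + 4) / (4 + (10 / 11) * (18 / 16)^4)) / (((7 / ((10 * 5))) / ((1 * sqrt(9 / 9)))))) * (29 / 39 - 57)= -4942643200 / 4793763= -1031.06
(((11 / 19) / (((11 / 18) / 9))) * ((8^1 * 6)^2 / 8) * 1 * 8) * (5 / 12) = 155520 / 19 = 8185.26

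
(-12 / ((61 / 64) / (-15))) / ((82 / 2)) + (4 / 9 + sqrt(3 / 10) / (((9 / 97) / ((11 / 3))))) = 26.70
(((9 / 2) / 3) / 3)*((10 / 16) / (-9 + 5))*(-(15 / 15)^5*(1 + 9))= 25 / 32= 0.78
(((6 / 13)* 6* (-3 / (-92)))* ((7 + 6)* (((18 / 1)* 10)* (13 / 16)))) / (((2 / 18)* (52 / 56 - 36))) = -995085 / 22586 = -44.06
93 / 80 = 1.16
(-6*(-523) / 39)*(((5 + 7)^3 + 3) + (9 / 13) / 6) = 23539707 / 169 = 139288.21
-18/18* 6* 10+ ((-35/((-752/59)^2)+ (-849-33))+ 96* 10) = 10057237/565504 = 17.78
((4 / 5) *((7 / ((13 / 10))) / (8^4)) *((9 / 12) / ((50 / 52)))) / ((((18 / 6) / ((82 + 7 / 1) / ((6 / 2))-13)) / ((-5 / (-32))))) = 35 / 49152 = 0.00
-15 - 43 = -58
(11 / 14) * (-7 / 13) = -11 / 26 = -0.42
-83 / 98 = -0.85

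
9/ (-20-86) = -9/ 106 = -0.08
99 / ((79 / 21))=2079 / 79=26.32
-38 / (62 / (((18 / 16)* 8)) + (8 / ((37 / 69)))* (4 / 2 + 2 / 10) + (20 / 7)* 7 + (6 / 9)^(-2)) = -0.61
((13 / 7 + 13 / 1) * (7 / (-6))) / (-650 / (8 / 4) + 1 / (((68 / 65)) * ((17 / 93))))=4624 / 85305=0.05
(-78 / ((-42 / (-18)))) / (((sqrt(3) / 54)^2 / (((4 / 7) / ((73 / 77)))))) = -19584.56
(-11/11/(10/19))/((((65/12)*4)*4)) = -57/2600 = -0.02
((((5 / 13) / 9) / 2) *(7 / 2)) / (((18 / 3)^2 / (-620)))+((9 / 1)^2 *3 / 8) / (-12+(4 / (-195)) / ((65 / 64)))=-4896328925 / 1283446944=-3.81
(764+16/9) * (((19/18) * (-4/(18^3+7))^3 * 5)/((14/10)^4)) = -13094800000/38716189304155839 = -0.00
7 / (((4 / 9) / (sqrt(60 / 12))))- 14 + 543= 63 * sqrt(5) / 4 + 529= 564.22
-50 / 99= -0.51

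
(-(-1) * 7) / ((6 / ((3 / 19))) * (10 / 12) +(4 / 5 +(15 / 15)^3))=105 / 502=0.21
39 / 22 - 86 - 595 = -14943 / 22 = -679.23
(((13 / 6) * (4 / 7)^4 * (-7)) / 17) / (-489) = 0.00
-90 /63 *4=-40 /7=-5.71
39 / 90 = 13 / 30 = 0.43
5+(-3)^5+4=-234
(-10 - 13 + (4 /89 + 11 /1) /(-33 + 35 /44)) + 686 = 83569667 /126113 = 662.66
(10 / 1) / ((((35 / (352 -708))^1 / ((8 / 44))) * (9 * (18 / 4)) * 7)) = -2848 / 43659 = -0.07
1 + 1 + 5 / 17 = 39 / 17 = 2.29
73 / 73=1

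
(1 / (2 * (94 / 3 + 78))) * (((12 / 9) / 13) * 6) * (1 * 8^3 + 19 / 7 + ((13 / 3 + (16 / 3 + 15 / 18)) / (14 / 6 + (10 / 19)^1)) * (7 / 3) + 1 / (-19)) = 1.47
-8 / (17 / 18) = -144 / 17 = -8.47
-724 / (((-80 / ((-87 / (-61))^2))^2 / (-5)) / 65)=134802807633 / 886133824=152.12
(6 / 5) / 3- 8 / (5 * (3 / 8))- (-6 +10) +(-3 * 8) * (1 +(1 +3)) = -127.87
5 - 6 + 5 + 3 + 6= 13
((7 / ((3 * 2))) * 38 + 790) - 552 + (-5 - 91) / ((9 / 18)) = 271 / 3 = 90.33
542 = 542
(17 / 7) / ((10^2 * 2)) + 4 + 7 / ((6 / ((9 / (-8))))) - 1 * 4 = -3641 / 2800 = -1.30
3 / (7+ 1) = 3 / 8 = 0.38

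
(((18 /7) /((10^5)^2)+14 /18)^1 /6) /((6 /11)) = 2695000000891 /11340000000000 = 0.24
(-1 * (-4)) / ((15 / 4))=16 / 15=1.07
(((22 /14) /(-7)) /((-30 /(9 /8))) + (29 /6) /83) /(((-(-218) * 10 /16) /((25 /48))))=65057 /255342528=0.00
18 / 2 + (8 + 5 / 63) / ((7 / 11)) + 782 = 354430 / 441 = 803.70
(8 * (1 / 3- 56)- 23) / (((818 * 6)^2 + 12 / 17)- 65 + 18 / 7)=-167195 / 8599559613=-0.00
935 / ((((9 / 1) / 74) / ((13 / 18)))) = 449735 / 81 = 5552.28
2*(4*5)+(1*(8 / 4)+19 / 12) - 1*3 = 487 / 12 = 40.58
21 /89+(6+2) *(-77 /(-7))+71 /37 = 296880 /3293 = 90.15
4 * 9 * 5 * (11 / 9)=220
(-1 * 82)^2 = 6724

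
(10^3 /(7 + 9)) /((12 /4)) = 125 /6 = 20.83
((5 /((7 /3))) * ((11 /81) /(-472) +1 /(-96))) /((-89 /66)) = 90035 /5293008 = 0.02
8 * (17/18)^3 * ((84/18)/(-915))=-68782/2001105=-0.03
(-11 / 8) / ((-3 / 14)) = 77 / 12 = 6.42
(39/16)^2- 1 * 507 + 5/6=-384173/768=-500.23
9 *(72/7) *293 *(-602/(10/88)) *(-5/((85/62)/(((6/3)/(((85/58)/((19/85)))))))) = 98174123739648/614125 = 159860164.85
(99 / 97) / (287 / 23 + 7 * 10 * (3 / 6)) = 759 / 35308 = 0.02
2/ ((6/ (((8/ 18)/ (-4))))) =-1/ 27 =-0.04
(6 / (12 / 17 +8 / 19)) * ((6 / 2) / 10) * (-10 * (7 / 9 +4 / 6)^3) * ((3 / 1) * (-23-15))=1037153 / 189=5487.58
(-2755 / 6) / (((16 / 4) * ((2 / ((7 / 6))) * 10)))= -3857 / 576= -6.70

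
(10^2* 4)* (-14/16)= -350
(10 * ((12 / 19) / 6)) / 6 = 0.18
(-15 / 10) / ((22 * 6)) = -1 / 88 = -0.01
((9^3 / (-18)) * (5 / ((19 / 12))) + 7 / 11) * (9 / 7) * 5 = -1196865 / 1463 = -818.09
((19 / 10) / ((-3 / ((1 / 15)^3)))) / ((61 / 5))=-19 / 1235250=-0.00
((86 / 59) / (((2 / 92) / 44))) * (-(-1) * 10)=1740640 / 59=29502.37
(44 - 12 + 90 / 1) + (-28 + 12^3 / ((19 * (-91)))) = 160798 / 1729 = 93.00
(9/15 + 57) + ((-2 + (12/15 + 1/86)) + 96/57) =474643/8170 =58.10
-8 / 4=-2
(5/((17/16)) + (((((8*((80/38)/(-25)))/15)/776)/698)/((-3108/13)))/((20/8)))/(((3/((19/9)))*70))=7496577585221/158463840661875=0.05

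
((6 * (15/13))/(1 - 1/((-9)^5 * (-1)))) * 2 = 2657205/191906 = 13.85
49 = 49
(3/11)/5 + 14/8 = 397/220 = 1.80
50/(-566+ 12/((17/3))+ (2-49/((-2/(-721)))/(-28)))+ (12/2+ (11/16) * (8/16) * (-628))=-15699657/75064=-209.15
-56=-56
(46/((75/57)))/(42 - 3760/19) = -8303/37025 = -0.22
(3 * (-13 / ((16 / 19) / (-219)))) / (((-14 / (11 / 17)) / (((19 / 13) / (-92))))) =2608947 / 350336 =7.45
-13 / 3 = -4.33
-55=-55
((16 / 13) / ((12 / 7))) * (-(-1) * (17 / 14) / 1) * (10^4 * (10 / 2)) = 1700000 / 39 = 43589.74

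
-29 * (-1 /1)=29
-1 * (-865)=865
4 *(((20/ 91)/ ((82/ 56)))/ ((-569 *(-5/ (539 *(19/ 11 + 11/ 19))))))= 1511552/ 5762263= 0.26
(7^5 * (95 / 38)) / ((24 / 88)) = 154064.17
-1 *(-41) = 41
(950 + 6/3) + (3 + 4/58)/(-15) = 414031/435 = 951.80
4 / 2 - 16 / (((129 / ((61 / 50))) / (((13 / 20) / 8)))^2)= 133127371151 / 66564000000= 2.00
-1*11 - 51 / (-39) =-126 / 13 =-9.69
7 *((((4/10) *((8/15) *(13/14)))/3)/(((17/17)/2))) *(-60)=-55.47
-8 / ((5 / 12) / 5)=-96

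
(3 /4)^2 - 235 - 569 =-12855 /16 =-803.44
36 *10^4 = 360000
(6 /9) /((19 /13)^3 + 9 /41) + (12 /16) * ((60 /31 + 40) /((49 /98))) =883193987 /13996128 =63.10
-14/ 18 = -7/ 9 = -0.78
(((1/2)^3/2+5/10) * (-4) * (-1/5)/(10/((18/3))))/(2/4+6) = 27/650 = 0.04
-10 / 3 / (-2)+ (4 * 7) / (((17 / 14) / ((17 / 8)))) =152 / 3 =50.67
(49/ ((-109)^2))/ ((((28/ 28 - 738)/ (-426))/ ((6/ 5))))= 125244/ 43781485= 0.00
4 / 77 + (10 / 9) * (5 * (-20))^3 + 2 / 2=-1111110.06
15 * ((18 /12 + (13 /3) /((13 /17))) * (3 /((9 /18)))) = 645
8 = 8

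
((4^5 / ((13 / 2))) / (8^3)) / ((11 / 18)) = 72 / 143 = 0.50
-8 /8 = -1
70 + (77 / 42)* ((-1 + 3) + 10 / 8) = 1823 / 24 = 75.96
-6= -6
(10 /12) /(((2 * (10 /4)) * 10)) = 1 /60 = 0.02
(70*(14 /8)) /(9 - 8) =245 /2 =122.50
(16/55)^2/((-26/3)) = -384/39325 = -0.01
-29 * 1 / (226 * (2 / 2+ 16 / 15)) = -435 / 7006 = -0.06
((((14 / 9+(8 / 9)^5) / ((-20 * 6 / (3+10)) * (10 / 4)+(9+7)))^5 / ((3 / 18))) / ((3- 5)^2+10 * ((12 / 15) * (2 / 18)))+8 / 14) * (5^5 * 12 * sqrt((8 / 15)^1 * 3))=299671250225883636004461075195471875 * sqrt(10) / 35139664391128859322545367750552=26967.92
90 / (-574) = -45 / 287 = -0.16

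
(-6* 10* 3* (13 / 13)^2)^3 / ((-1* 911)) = 5832000 / 911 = 6401.76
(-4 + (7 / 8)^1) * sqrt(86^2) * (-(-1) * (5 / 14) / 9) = -5375 / 504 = -10.66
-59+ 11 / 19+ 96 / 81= -29362 / 513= -57.24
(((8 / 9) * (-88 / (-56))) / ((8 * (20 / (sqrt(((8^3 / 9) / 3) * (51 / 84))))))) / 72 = 11 * sqrt(714) / 714420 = 0.00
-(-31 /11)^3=29791 /1331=22.38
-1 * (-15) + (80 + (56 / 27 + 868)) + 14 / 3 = 26183 / 27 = 969.74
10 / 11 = 0.91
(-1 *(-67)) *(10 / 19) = 670 / 19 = 35.26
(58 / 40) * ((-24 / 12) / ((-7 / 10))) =29 / 7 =4.14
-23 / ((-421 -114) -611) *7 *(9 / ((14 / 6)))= 207 / 382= 0.54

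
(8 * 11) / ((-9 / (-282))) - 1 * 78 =8038 / 3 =2679.33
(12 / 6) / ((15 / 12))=8 / 5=1.60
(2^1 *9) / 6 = 3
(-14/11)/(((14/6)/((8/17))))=-48/187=-0.26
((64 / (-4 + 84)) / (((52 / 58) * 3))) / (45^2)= 58 / 394875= 0.00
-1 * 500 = -500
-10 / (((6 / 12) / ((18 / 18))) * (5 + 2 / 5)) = -3.70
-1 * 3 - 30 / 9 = -19 / 3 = -6.33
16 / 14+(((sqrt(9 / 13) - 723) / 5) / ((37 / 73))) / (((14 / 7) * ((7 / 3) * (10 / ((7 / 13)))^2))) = 4599 * sqrt(13) / 81289000+42265487 / 43771000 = 0.97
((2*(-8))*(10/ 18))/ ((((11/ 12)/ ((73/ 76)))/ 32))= -186880/ 627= -298.05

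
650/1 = 650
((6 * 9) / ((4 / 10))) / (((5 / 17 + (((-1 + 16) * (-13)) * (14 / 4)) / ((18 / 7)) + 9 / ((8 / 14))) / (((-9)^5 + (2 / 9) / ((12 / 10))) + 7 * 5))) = 406310115 / 12718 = 31947.64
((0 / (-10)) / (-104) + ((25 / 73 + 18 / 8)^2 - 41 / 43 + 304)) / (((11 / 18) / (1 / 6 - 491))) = -248799.54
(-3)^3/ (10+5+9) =-9/ 8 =-1.12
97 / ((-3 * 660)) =-0.05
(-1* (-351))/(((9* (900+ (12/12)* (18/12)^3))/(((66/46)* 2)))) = 208/1679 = 0.12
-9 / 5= -1.80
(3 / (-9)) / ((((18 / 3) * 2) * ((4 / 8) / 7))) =-0.39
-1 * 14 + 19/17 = -219/17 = -12.88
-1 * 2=-2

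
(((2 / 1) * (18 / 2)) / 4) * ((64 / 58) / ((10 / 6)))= 432 / 145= 2.98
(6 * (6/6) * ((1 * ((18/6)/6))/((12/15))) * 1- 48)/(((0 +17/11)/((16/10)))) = -3894/85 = -45.81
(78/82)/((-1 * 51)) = -13/697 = -0.02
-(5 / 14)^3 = -125 / 2744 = -0.05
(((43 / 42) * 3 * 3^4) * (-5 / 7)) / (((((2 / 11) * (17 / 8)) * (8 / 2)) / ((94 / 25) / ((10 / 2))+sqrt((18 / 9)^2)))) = -6589836 / 20825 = -316.44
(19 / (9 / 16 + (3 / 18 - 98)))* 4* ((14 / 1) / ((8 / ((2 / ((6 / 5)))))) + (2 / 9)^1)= -34352 / 14007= -2.45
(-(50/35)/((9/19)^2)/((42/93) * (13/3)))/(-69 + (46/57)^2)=0.05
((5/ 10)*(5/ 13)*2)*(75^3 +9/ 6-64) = 4218125/ 26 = 162235.58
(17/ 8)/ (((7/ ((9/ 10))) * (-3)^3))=-17/ 1680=-0.01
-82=-82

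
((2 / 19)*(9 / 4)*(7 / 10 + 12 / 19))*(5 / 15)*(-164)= -31119 / 1805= -17.24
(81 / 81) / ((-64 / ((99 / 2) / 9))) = -11 / 128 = -0.09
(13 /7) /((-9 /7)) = -13 /9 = -1.44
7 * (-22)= -154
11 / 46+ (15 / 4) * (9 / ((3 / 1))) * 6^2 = 18641 / 46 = 405.24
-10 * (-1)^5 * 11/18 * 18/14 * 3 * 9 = 1485/7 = 212.14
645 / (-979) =-645 / 979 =-0.66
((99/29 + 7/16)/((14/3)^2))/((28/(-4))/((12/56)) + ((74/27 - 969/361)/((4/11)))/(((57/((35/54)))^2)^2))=-46284854878698438339/8549696874377455934557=-0.01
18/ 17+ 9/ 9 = 35/ 17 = 2.06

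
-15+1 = -14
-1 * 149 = -149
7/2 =3.50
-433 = -433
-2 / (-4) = 1 / 2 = 0.50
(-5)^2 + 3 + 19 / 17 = 495 / 17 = 29.12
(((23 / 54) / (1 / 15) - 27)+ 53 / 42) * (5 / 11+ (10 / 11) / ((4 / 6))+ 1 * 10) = -158470 / 693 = -228.67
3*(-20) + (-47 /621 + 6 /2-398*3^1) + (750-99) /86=-66410677 /53406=-1243.51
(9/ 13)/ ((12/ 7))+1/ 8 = 55/ 104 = 0.53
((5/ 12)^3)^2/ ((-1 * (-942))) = 15625/ 2812796928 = 0.00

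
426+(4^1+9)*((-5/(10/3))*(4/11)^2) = 51234/121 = 423.42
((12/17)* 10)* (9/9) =120/17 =7.06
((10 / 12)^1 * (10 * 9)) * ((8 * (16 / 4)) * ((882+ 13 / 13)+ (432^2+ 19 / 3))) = 450032000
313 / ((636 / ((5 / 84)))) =1565 / 53424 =0.03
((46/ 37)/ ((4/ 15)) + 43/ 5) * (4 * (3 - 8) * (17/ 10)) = -83419/ 185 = -450.91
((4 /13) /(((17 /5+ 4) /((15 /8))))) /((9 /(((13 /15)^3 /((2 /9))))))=169 /6660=0.03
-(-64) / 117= 64 / 117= 0.55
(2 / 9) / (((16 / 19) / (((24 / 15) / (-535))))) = -19 / 24075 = -0.00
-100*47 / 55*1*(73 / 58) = -34310 / 319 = -107.55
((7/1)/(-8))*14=-49/4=-12.25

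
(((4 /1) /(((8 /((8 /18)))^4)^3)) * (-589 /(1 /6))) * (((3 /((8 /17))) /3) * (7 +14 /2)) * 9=-70091 /21422803359744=-0.00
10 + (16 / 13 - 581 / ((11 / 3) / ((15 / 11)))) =-322219 / 1573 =-204.84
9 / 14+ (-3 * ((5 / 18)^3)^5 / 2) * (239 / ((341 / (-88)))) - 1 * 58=-6997671818359648994699 / 122001751147967373312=-57.36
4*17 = 68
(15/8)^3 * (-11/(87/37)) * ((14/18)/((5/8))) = -71225/1856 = -38.38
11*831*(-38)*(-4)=1389432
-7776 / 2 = -3888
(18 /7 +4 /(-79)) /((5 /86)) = 43.36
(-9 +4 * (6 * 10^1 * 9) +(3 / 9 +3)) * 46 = 297298 / 3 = 99099.33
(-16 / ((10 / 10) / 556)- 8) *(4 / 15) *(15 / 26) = -17808 / 13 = -1369.85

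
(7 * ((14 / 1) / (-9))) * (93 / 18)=-1519 / 27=-56.26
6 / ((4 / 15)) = 45 / 2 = 22.50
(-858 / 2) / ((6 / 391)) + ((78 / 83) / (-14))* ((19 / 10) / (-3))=-27956.46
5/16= 0.31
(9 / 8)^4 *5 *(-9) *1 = -295245 / 4096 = -72.08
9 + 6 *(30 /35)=99 /7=14.14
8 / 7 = 1.14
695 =695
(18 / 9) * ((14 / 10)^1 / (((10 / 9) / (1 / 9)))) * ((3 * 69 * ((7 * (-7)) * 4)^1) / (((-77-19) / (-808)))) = -2390367 / 25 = -95614.68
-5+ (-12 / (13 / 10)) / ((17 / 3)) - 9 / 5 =-9314 / 1105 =-8.43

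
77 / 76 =1.01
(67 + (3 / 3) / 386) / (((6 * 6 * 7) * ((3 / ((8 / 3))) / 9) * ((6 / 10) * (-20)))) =-8621 / 48636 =-0.18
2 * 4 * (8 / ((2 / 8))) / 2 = 128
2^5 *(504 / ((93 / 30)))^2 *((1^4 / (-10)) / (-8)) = 10160640 / 961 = 10572.99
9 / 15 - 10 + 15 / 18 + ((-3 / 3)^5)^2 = -227 / 30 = -7.57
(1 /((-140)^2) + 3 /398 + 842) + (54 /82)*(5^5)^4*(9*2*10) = 1807779693603650275822359 /159916400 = 11304529701792000.54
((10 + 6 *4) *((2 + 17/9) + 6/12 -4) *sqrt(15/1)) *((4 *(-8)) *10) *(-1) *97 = 3693760 *sqrt(15)/9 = 1589541.22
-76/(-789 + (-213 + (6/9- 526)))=114/2291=0.05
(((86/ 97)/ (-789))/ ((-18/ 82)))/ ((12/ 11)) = 0.00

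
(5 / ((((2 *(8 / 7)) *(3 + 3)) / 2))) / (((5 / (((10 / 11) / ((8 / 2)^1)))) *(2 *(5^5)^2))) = 7 / 4125000000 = 0.00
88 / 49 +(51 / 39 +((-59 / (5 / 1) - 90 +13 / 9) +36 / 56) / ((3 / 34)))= -96914098 / 85995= -1126.97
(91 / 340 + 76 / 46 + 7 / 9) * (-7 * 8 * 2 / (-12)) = 1328999 / 52785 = 25.18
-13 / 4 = -3.25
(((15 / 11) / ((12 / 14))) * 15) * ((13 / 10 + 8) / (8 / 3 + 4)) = 5859 / 176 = 33.29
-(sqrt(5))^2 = -5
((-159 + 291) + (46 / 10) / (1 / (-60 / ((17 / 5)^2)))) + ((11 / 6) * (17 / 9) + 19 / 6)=895427 / 7803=114.75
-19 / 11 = -1.73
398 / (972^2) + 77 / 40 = 1.93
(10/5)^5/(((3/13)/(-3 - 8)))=-4576/3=-1525.33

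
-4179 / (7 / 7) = -4179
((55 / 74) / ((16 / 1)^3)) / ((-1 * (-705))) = 11 / 42737664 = 0.00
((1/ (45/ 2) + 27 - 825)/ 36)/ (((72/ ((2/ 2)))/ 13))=-116701/ 29160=-4.00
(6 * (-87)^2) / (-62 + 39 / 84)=-1271592 / 1723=-738.01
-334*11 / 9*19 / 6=-1292.70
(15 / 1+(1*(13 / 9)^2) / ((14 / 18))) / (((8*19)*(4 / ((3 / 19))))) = 557 / 121296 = 0.00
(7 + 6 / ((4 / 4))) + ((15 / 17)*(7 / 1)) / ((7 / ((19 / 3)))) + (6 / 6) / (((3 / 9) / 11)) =877 / 17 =51.59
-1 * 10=-10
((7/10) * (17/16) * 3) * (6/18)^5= 0.01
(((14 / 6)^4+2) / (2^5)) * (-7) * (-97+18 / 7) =1694143 / 2592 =653.60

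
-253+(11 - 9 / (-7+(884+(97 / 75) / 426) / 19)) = -5812143824 / 23994547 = -242.23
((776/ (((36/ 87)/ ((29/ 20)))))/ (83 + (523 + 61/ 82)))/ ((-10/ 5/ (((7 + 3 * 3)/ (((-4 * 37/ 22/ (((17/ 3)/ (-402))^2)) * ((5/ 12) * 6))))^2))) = -0.00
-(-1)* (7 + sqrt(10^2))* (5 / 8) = 85 / 8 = 10.62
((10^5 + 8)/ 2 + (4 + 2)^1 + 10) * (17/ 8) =212585/ 2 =106292.50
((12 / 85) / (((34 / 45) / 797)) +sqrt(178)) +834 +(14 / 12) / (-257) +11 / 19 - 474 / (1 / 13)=-43847035111 / 8467122 +sqrt(178)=-5165.16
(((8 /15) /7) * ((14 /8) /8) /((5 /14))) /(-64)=-7 /9600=-0.00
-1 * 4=-4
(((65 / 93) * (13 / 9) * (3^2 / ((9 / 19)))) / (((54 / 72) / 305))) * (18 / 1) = 39174200 / 279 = 140409.32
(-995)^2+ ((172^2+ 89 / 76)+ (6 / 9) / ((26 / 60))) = 1007376369 / 988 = 1019611.71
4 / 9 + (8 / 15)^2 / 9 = 964 / 2025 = 0.48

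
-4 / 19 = -0.21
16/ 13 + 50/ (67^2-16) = 1.24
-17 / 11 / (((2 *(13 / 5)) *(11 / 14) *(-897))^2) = -20825 / 180987943851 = -0.00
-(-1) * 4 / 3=4 / 3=1.33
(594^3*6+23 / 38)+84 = 47785288367 / 38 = 1257507588.61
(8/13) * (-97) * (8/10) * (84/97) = -2688/65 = -41.35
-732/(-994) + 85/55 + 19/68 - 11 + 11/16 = -7.75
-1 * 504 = -504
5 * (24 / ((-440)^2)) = 3 / 4840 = 0.00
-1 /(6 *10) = -1 /60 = -0.02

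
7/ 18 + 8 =151/ 18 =8.39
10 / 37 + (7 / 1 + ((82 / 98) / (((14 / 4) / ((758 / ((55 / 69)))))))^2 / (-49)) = -675868413271027 / 645225351925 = -1047.49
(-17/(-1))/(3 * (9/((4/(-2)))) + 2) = -1.48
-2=-2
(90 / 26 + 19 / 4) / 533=427 / 27716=0.02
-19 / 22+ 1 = 3 / 22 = 0.14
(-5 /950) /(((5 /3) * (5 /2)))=-3 /2375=-0.00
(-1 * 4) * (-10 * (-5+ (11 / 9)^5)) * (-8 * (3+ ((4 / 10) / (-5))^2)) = 16137633664 / 7381125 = 2186.34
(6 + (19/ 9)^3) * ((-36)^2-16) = 14378240/ 729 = 19723.24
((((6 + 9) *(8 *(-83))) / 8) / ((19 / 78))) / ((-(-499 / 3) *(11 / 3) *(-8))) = 436995 / 417164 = 1.05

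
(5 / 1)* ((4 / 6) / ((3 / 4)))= 40 / 9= 4.44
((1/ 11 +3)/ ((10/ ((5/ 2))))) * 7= 119/ 22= 5.41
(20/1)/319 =0.06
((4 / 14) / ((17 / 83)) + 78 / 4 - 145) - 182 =-72853 / 238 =-306.11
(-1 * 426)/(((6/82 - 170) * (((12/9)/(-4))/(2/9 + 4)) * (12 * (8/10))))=-276545/83604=-3.31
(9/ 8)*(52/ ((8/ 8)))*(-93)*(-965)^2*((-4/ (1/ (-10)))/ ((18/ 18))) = -202653184500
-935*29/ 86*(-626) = 8486995/ 43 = 197371.98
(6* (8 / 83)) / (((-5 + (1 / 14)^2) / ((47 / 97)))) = -442176 / 7881929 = -0.06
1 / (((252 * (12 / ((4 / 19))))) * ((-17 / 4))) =-1 / 61047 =-0.00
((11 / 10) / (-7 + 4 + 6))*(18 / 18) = 11 / 30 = 0.37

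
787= 787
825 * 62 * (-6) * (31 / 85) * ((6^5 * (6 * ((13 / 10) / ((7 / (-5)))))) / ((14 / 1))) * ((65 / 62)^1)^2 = 317119374000 / 833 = 380695527.01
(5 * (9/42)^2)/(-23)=-45/4508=-0.01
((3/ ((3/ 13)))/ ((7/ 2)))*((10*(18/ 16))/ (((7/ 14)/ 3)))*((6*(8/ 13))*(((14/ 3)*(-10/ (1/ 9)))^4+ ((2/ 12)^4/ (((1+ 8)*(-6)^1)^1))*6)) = 1814741107199995/ 63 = 28805414399999.92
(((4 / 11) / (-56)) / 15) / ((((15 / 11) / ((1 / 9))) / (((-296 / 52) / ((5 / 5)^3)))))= 37 / 184275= 0.00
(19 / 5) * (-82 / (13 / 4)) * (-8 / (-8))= -6232 / 65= -95.88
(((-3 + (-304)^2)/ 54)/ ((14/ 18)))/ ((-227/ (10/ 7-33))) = 306.02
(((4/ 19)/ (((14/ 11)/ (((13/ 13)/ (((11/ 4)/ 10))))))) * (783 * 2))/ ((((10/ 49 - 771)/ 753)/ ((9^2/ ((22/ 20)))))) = -534884212800/ 7893721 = -67760.72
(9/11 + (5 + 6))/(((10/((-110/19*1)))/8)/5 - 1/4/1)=-5200/129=-40.31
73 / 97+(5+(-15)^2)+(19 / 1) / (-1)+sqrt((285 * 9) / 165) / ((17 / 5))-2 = 15 * sqrt(209) / 187+20346 / 97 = 210.91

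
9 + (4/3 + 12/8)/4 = 233/24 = 9.71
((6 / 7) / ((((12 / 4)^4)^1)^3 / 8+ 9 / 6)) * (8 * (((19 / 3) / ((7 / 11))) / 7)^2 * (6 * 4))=44729344 / 8932130571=0.01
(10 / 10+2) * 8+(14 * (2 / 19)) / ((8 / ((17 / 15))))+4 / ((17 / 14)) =266503 / 9690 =27.50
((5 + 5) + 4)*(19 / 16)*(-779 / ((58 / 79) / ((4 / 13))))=-5427.69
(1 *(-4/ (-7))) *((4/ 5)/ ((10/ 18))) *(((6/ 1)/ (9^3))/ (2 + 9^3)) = 32/ 3453975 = 0.00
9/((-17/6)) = -54/17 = -3.18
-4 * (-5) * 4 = 80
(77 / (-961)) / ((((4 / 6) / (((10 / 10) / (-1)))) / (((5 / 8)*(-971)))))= -1121505 / 15376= -72.94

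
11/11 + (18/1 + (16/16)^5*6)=25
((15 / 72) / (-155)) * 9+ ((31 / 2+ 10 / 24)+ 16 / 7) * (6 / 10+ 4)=2180039 / 26040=83.72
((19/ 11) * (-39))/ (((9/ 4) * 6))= -4.99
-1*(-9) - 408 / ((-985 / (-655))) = -51675 / 197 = -262.31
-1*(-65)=65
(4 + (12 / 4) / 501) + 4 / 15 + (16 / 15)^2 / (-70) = 5597699 / 1315125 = 4.26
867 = 867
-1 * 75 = -75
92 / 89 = 1.03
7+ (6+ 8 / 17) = 229 / 17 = 13.47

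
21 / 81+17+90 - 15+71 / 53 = 133940 / 1431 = 93.60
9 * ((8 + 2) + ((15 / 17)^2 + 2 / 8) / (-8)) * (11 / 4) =9037809 / 36992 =244.32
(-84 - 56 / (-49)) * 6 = -3480 / 7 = -497.14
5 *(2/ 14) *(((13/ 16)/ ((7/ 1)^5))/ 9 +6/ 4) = 18151625/ 16941456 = 1.07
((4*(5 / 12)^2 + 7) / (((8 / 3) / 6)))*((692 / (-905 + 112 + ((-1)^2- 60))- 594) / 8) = -35094515 / 27264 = -1287.21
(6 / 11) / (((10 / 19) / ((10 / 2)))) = 57 / 11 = 5.18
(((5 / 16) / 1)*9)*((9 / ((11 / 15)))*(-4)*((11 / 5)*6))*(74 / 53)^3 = -738520740 / 148877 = -4960.61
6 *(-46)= -276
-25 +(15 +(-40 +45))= -5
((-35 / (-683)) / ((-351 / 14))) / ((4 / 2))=-245 / 239733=-0.00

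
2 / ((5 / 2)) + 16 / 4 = 24 / 5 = 4.80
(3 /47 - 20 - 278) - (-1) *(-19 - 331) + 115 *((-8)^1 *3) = -160173 /47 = -3407.94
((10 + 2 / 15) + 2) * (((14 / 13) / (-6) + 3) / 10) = 154 / 45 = 3.42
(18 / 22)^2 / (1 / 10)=810 / 121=6.69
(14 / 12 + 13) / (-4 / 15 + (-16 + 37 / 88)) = -18700 / 20917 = -0.89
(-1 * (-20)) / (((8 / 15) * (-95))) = -0.39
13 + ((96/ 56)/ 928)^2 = 13.00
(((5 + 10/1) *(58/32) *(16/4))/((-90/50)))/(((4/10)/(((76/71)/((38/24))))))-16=-8386/71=-118.11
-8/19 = -0.42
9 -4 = 5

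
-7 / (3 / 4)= -28 / 3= -9.33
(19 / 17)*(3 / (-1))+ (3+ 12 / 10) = 72 / 85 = 0.85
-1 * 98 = -98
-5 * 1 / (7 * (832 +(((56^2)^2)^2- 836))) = -5 / 677021181018084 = -0.00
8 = 8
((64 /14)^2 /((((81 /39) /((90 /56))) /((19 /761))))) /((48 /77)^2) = 149435 /143829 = 1.04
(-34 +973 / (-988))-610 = -644.98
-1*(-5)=5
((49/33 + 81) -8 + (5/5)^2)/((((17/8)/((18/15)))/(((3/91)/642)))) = 19928/9104095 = 0.00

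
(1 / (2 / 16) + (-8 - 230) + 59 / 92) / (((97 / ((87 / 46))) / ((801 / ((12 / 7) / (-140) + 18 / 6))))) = -120088006605 / 100162976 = -1198.93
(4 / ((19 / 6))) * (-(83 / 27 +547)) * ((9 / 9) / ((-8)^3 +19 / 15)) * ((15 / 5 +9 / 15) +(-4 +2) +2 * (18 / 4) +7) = 222464 / 9291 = 23.94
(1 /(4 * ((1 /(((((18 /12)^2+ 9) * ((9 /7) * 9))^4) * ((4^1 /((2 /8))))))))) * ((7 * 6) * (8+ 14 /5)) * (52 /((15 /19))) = 47088064469794725 /1372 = 34320746698101.11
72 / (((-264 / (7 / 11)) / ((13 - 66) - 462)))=10815 / 121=89.38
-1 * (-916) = 916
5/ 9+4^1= 41/ 9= 4.56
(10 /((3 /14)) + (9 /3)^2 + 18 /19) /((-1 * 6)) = -3227 /342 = -9.44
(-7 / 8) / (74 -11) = -1 / 72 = -0.01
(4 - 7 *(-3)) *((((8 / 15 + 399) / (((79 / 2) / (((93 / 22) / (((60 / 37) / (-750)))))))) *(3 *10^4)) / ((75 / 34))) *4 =-23371501400000 / 869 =-26894708170.31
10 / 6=5 / 3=1.67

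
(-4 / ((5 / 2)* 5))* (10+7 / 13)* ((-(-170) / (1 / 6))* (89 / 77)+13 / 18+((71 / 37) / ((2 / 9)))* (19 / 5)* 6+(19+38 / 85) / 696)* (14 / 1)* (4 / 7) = -26306299257848 / 708332625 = -37138.34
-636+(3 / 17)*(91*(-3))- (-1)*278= -6905 / 17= -406.18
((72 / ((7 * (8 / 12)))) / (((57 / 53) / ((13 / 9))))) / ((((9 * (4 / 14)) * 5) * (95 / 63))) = 9646 / 9025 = 1.07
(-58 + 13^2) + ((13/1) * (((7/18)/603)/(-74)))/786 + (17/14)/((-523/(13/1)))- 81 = 69267242795141/2311233437016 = 29.97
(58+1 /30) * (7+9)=13928 /15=928.53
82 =82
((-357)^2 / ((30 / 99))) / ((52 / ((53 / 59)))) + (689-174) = 238708501 / 30680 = 7780.59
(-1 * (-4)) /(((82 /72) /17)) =2448 /41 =59.71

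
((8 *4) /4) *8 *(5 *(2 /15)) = 42.67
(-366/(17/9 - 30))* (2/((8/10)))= 8235/253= 32.55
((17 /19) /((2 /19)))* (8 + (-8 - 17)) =-289 /2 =-144.50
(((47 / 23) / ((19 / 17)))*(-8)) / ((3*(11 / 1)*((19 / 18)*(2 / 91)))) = -1745016 / 91333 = -19.11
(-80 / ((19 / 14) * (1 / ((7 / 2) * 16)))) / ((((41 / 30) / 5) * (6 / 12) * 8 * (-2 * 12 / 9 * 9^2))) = 13.98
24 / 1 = 24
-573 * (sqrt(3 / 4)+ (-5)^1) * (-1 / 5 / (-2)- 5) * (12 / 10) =-13928.35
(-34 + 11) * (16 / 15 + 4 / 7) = -3956 / 105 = -37.68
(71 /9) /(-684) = -71 /6156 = -0.01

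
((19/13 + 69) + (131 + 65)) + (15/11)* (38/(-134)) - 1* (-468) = 7033171/9581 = 734.07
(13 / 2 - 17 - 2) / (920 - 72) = -25 / 1696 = -0.01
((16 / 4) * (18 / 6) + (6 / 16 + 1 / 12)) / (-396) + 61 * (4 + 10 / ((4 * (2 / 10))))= 9565477 / 9504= 1006.47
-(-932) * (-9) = -8388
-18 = -18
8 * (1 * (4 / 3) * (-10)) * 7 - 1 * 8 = -2264 / 3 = -754.67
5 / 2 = 2.50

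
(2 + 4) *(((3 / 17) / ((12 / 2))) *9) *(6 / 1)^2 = 57.18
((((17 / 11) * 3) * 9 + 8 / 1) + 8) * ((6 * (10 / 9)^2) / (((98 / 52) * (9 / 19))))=62738000 / 130977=479.00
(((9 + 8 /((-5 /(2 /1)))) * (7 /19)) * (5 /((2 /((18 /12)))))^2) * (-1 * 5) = -45675 /304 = -150.25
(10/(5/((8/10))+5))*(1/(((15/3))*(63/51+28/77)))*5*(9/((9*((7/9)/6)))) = 8976/2093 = 4.29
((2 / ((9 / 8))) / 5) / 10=8 / 225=0.04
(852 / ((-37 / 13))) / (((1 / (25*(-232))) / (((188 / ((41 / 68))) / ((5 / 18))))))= 2956515793920 / 1517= 1948922738.25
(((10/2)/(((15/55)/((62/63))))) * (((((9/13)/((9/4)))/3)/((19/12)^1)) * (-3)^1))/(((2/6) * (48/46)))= -10.08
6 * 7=42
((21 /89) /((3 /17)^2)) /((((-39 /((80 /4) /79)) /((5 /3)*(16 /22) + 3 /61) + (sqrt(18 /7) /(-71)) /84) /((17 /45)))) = -416170485950899195516 /17757958031357068633839 + 2203720898887340*sqrt(14) /159821622282213617704551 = -0.02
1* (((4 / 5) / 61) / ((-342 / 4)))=-8 / 52155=-0.00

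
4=4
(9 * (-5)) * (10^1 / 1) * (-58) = 26100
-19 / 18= -1.06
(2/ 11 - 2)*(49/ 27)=-980/ 297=-3.30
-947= -947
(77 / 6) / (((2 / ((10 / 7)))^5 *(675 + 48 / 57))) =653125 / 184987446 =0.00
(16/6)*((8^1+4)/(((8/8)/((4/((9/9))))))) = 128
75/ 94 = 0.80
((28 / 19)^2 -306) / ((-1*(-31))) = -109682 / 11191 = -9.80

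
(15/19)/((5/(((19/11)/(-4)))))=-3/44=-0.07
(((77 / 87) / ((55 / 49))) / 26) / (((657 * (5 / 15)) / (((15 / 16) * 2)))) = 343 / 1321008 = 0.00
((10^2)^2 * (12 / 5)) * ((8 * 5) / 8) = 120000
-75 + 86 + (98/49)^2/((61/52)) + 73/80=74773/4880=15.32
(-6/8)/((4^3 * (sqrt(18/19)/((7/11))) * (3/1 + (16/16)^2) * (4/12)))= -21 * sqrt(38)/22528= -0.01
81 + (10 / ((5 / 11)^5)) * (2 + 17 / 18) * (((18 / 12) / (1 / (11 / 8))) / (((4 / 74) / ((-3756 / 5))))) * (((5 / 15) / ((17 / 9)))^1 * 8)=-3262110919494 / 53125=-61404440.84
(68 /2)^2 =1156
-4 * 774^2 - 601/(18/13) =-43141285/18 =-2396738.06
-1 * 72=-72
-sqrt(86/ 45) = -sqrt(430)/ 15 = -1.38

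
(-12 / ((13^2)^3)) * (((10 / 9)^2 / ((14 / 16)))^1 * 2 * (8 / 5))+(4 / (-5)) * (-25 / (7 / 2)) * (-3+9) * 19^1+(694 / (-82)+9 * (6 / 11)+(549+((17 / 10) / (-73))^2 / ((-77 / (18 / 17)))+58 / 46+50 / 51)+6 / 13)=4674405642424211992691 / 3896711531332114950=1199.58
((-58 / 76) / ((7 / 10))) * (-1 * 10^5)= 14500000 / 133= 109022.56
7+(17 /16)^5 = 8759889 /1048576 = 8.35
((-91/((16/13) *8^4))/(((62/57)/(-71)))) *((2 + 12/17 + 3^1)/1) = 464397297/69074944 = 6.72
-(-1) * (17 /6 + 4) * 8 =164 /3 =54.67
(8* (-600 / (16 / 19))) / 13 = -5700 / 13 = -438.46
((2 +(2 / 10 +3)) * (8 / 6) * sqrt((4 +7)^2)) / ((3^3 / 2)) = 2288 / 405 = 5.65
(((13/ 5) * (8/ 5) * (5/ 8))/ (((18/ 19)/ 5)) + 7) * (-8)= -165.78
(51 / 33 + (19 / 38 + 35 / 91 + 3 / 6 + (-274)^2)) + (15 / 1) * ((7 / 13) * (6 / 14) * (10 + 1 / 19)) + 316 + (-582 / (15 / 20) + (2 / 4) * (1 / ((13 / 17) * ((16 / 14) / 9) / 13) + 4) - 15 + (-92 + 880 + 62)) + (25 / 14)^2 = 160954290631 / 2130128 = 75560.85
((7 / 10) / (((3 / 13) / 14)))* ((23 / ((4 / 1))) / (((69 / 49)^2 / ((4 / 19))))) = 25.92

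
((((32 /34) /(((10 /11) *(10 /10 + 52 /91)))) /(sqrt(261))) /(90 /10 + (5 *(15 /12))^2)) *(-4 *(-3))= 3584 *sqrt(29) /1895585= 0.01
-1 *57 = -57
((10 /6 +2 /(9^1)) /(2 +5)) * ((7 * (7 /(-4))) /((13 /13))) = -119 /36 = -3.31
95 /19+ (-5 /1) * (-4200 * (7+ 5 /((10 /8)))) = 231005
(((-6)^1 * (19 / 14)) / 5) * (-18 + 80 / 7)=2622 / 245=10.70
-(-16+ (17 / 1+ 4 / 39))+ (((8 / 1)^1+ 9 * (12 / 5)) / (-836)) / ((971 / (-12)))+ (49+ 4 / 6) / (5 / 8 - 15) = -4147877831 / 910181415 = -4.56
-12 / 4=-3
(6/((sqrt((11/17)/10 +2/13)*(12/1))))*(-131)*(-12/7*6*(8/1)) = 11528.91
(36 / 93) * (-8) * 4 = -384 / 31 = -12.39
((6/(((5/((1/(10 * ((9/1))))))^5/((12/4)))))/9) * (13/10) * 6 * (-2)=-0.00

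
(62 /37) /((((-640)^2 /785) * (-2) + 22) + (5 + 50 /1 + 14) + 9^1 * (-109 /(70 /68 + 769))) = -28316206 /16118366203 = -0.00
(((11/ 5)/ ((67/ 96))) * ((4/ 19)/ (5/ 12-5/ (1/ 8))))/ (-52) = 12672/ 39303875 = 0.00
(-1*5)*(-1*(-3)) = -15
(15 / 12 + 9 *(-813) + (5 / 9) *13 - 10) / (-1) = 7318.53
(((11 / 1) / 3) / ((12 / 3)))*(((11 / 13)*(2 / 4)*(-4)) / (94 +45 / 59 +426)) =-7139 / 2396550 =-0.00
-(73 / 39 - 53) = 1994 / 39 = 51.13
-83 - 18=-101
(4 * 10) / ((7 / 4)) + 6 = 202 / 7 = 28.86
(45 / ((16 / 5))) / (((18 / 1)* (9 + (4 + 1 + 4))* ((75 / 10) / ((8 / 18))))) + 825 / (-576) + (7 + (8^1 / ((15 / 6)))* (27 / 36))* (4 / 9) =213689 / 77760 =2.75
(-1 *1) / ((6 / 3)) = -0.50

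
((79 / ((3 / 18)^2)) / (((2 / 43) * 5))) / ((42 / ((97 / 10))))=988527 / 350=2824.36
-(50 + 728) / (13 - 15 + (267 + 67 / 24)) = -18672 / 6427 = -2.91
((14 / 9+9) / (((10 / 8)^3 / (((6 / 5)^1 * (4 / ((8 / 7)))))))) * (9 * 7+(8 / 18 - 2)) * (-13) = -61192768 / 3375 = -18131.19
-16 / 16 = -1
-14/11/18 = -7/99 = -0.07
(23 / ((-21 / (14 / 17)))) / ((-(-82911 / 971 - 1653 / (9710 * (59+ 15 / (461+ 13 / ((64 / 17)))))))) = -0.01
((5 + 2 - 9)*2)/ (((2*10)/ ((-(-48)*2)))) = -96/ 5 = -19.20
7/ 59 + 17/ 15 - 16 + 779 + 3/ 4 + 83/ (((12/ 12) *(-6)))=886379/ 1180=751.17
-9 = -9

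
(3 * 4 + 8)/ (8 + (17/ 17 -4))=4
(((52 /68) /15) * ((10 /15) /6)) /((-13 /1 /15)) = -1 /153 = -0.01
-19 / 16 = -1.19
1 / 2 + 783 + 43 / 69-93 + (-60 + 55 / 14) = 306730 / 483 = 635.05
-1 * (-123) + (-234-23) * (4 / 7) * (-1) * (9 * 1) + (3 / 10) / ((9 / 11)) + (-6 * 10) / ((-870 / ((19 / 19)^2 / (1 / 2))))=8801383 / 6090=1445.22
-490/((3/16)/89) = -697760/3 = -232586.67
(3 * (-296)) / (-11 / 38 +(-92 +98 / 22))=371184 / 36715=10.11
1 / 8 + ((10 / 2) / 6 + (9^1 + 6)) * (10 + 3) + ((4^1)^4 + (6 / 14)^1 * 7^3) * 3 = 33959 / 24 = 1414.96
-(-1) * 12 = 12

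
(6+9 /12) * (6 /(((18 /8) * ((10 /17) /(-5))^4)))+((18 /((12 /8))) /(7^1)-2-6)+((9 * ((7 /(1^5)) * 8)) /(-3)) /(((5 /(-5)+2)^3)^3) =5252063 /56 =93786.84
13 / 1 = 13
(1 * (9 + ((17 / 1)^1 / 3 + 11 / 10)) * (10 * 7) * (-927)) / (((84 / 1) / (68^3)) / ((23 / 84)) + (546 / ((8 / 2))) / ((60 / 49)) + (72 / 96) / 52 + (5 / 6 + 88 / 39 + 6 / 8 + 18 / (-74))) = -23874636638160 / 2685622699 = -8889.80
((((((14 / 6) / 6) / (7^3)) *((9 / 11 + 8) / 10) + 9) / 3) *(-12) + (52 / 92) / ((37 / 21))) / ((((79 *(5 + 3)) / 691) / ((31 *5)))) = -1972170184519 / 326127879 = -6047.23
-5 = -5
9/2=4.50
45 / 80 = 9 / 16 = 0.56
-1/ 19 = -0.05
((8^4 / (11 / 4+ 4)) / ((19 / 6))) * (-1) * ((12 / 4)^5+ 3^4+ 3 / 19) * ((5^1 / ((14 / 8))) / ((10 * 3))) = -134545408 / 22743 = -5915.90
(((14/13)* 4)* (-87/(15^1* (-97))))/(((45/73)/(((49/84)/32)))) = 0.01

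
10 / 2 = 5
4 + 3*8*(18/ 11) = 476/ 11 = 43.27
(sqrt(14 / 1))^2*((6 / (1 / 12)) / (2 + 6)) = 126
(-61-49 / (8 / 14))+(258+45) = 625 / 4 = 156.25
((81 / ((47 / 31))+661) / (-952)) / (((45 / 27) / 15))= -151101 / 22372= -6.75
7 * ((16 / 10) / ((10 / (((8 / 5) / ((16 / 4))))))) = 56 / 125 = 0.45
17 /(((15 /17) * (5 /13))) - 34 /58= 107678 /2175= 49.51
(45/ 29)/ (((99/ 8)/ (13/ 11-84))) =-36440/ 3509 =-10.38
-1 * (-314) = 314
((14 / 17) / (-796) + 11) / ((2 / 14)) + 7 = 568295 / 6766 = 83.99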